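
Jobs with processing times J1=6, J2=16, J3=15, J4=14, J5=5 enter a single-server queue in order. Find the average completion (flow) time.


Completion times:
  J1: completes at 6
  J2: completes at 22
  J3: completes at 37
  J4: completes at 51
  J5: completes at 56
Sum = 172
Average = 172/5
= 34.40


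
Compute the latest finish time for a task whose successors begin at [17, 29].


LF = min of all successor start times
Successors start at: [17, 29]
LF = min(17, 29)
= 17


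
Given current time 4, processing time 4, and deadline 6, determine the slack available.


Slack = due - current_time - processing
= 6 - 4 - 4
= -2


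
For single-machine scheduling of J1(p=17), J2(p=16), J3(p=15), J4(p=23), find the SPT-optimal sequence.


SPT: sort by shortest processing time
  J3: p=15
  J2: p=16
  J1: p=17
  J4: p=23
Order: J3 → J2 → J1 → J4


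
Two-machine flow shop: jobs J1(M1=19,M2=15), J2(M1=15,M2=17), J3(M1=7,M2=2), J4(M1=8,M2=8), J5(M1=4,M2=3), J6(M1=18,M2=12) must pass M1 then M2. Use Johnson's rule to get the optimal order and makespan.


Johnson's rule:
Group 1 (M1≤M2, sort by M1): ['J4', 'J2']
Group 2 (M1>M2, sort desc M2): ['J1', 'J6', 'J5', 'J3']
Sequence: J4 → J2 → J1 → J6 → J5 → J3
Makespan calculation:
  J4: M1 done=8, M2 done=16
  J2: M1 done=23, M2 done=40
  J1: M1 done=42, M2 done=57
  J6: M1 done=60, M2 done=72
  J5: M1 done=64, M2 done=75
  J3: M1 done=71, M2 done=77
= Sequence: J4 → J2 → J1 → J6 → J5 → J3, Makespan: 77


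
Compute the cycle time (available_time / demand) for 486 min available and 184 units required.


Cycle time = available time / demand
= 486 / 184
= 2.64 min/unit


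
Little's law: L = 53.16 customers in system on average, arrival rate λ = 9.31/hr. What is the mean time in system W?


Little's law: L = λW → W = L / λ
= 53.16 / 9.31
= 5.71 hours


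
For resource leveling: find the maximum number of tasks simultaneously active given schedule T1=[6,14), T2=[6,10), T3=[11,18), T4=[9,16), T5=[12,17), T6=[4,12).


Check each time point for overlaps:
  t=9: 4 tasks active (T1, T2, T4, T6)
Max concurrent = 4


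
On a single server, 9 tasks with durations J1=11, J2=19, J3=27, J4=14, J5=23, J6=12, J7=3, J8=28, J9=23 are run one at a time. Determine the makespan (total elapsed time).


Sequential makespan: sum all processing times
= 11 + 19 + 27 + 14 + 23 + 12 + 3 + 28 + 23
= 160 time units


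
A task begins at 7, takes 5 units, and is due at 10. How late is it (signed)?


Completion = 7 + 5 = 12
Lateness = C - d = 12 - 10
= 2


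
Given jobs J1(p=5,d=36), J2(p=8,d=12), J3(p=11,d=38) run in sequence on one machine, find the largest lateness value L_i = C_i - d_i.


Lateness per job (L = C - d):
  J1: C=5, d=36, L=-31
  J2: C=13, d=12, L=1
  J3: C=24, d=38, L=-14
Lmax = max(-31, 1, -14)
= 1


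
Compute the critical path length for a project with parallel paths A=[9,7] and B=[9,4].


Path A: 9 + 7 = 16
Path B: 9 + 4 = 13
Critical path = longest = max(16, 13)
= 16 (Path A)


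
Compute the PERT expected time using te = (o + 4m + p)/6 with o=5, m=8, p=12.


te = (o + 4m + p) / 6
= (5 + 4×8 + 12) / 6
= (5 + 32 + 12) / 6
= 49 / 6
= 8.17


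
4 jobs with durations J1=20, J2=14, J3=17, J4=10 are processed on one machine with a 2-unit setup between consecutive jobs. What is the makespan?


Makespan = Σ processing + (n-1) × setup
= (20 + 14 + 17 + 10) + (4-1)×2
= 61 + 6
= 67 time units


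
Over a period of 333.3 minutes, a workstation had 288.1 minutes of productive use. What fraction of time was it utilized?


Utilization = busy / total × 100
= 288.1 / 333.3 × 100
= 86.4%


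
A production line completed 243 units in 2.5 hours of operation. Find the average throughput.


Throughput = units / time
= 243 / 2.5
= 97.2 units/hour


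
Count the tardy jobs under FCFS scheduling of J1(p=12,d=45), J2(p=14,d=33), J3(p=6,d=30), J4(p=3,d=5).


Completion vs due date:
  J1: C=12, d=45 → on time
  J2: C=26, d=33 → on time
  J3: C=32, d=30 → TARDY
  J4: C=35, d=5 → TARDY
Tardy jobs: J3, J4
Count = 2


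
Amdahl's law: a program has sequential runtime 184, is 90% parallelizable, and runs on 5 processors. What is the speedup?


Amdahl's law: T_p = T × ((1-p) + p/N)
= 184 × ((1-0.9) + 0.9/5)
= 184 × (0.10 + 0.1800)
= 184 × 0.2800
= 51.52
Speedup = 184/51.52
= 3.57×


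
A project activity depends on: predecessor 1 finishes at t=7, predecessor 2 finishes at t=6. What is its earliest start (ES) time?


ES = max of all predecessor completion times
Predecessors: [7, 6]
ES = max(7, 6)
= 7


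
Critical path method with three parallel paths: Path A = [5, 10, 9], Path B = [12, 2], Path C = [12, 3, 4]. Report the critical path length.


Path A: 5 + 10 + 9 = 24
Path B: 12 + 2 = 14
Path C: 12 + 3 + 4 = 19
Critical path = longest = max(24, 14, 19)
= 24 (Path A)


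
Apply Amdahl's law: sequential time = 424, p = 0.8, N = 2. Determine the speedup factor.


Amdahl's law: T_p = T × ((1-p) + p/N)
= 424 × ((1-0.8) + 0.8/2)
= 424 × (0.20 + 0.4000)
= 424 × 0.6000
= 254.40
Speedup = 424/254.40
= 1.67×


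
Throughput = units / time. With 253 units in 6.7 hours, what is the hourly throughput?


Throughput = units / time
= 253 / 6.7
= 37.8 units/hour


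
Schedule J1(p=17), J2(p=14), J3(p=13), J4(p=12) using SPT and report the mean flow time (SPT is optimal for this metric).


SPT order: J4 → J3 → J2 → J1
Completion times:
  J4: C=12
  J3: C=25
  J2: C=39
  J1: C=56
Sum = 132, n = 4
Mean flow = 132/4
= 33.00


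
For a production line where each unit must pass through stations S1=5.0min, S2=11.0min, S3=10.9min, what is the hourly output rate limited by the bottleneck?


Bottleneck = longest station time
Station times: [5.0, 11.0, 10.9]
Max = 11.0 min
Rate = 60 / 11.0
= 5.45 units/hour (bottleneck: 11.0min)


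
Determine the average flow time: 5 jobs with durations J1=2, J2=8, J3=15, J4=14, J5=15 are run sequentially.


Completion times:
  J1: completes at 2
  J2: completes at 10
  J3: completes at 25
  J4: completes at 39
  J5: completes at 54
Sum = 130
Average = 130/5
= 26.00


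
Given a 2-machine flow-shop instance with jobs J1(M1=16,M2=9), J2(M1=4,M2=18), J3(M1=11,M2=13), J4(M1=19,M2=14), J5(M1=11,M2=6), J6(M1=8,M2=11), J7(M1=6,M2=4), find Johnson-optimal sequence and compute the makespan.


Johnson's rule:
Group 1 (M1≤M2, sort by M1): ['J2', 'J6', 'J3']
Group 2 (M1>M2, sort desc M2): ['J4', 'J1', 'J5', 'J7']
Sequence: J2 → J6 → J3 → J4 → J1 → J5 → J7
Makespan calculation:
  J2: M1 done=4, M2 done=22
  J6: M1 done=12, M2 done=33
  J3: M1 done=23, M2 done=46
  J4: M1 done=42, M2 done=60
  J1: M1 done=58, M2 done=69
  J5: M1 done=69, M2 done=75
  J7: M1 done=75, M2 done=79
= Sequence: J2 → J6 → J3 → J4 → J1 → J5 → J7, Makespan: 79


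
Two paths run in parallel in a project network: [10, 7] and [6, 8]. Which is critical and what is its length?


Path A: 10 + 7 = 17
Path B: 6 + 8 = 14
Critical path = longest = max(17, 14)
= 17 (Path A)


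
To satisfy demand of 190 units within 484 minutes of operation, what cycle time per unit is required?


Cycle time = available time / demand
= 484 / 190
= 2.55 min/unit


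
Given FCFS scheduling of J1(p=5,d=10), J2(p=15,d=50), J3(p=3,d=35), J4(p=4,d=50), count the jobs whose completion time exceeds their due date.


Completion vs due date:
  J1: C=5, d=10 → on time
  J2: C=20, d=50 → on time
  J3: C=23, d=35 → on time
  J4: C=27, d=50 → on time
Tardy jobs: none
Count = 0


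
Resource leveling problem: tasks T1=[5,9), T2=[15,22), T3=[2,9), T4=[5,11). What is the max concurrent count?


Check each time point for overlaps:
  t=5: 3 tasks active (T1, T3, T4)
Max concurrent = 3


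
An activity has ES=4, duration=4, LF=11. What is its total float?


EF = ES + duration = 4 + 4 = 8
LS = LF - duration = 11 - 4 = 7
Total Float = LF - EF = 11 - 8
(or LS - ES = 7 - 4)
= 3


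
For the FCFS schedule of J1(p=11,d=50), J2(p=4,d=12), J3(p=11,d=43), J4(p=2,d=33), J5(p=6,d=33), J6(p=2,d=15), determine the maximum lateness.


Lateness per job (L = C - d):
  J1: C=11, d=50, L=-39
  J2: C=15, d=12, L=3
  J3: C=26, d=43, L=-17
  J4: C=28, d=33, L=-5
  J5: C=34, d=33, L=1
  J6: C=36, d=15, L=21
Lmax = max(-39, 3, -17, -5, 1, 21)
= 21


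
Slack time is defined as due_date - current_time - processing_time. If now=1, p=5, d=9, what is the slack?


Slack = due - current_time - processing
= 9 - 1 - 5
= 3


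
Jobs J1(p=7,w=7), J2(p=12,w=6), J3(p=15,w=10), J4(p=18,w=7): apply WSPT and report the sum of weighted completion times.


WSPT order (by p/w): J1 → J3 → J2 → J4
  J1: C=7, w·C=7×7=49
  J3: C=22, w·C=10×22=220
  J2: C=34, w·C=6×34=204
  J4: C=52, w·C=7×52=364
Σ w·C = 837
= 837


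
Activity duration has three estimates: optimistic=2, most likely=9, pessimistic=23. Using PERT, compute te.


te = (o + 4m + p) / 6
= (2 + 4×9 + 23) / 6
= (2 + 36 + 23) / 6
= 61 / 6
= 10.17


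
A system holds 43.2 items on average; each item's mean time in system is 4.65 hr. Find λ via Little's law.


Little's law: L = λW → λ = L / W
= 43.2 / 4.65
= 9.29 per hour


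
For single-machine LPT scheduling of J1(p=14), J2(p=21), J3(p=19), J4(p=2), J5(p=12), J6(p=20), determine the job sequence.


LPT: sort by longest processing time first
  J2: p=21
  J6: p=20
  J3: p=19
  J1: p=14
  J5: p=12
  J4: p=2
Order: J2 → J6 → J3 → J1 → J5 → J4


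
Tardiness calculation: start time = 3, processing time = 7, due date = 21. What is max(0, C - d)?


Completion = start + processing = 3 + 7 = 10
Tardiness = max(0, C - d) = max(0, 10 - 21)
= max(0, -11)
= 0


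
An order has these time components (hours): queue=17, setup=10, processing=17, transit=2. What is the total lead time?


Lead time = queue + setup + processing + transit
= 17 + 10 + 17 + 2
= 46 hours


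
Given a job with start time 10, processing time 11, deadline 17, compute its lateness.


Completion = 10 + 11 = 21
Lateness = C - d = 21 - 17
= 4


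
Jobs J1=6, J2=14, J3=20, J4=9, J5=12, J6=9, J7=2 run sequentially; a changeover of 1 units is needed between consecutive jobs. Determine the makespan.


Makespan = Σ processing + (n-1) × setup
= (6 + 14 + 20 + 9 + 12 + 9 + 2) + (7-1)×1
= 72 + 6
= 78 time units


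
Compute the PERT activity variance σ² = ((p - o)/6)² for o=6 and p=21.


σ² = ((p - o) / 6)² = (p - o)² / 36
= (21 - 6)² / 36
= 15² / 36
= 225 / 36
= 6.2500


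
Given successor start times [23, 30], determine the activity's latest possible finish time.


LF = min of all successor start times
Successors start at: [23, 30]
LF = min(23, 30)
= 23


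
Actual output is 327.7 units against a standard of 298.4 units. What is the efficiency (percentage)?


Efficiency = (actual / standard) × 100
= (327.7 / 298.4) × 100
= 109.8%


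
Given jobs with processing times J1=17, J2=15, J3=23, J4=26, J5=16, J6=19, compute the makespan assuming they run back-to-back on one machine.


Sequential makespan: sum all processing times
= 17 + 15 + 23 + 26 + 16 + 19
= 116 time units


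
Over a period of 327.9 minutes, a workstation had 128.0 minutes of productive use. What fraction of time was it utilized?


Utilization = busy / total × 100
= 128.0 / 327.9 × 100
= 39.0%


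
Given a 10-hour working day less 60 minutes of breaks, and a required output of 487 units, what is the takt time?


Available = 10×60 - 60 = 540 min
Takt time = 540 / 487
= 1.11 min/unit


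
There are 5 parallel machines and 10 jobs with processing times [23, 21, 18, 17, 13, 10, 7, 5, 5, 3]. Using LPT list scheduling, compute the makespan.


Jobs (LPT sorted): [23, 21, 18, 17, 13, 10, 7, 5, 5, 3]
Machines: 5
  J=23 → Machine 1 (load: 0+23=23)
  J=21 → Machine 2 (load: 0+21=21)
  J=18 → Machine 3 (load: 0+18=18)
  J=17 → Machine 4 (load: 0+17=17)
  J=13 → Machine 5 (load: 0+13=13)
  J=10 → Machine 5 (load: 13+10=23)
  J=7 → Machine 4 (load: 17+7=24)
  J=5 → Machine 3 (load: 18+5=23)
  J=5 → Machine 2 (load: 21+5=26)
  J=3 → Machine 1 (load: 23+3=26)
Machine loads: [26, 26, 23, 24, 23]
Makespan = max = 26 time units


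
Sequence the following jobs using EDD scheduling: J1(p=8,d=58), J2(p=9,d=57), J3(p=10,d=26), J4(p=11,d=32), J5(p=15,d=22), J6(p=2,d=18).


EDD: sort by earliest due date
  J6: d=18, p=2
  J5: d=22, p=15
  J3: d=26, p=10
  J4: d=32, p=11
  J2: d=57, p=9
  J1: d=58, p=8
Order: J6 → J5 → J3 → J4 → J2 → J1


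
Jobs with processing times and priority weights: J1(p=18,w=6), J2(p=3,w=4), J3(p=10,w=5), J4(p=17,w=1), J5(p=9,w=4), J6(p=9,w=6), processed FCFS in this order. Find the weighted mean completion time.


Completion times:
  J1: C=18, w×C=6×18=108
  J2: C=21, w×C=4×21=84
  J3: C=31, w×C=5×31=155
  J4: C=48, w×C=1×48=48
  J5: C=57, w×C=4×57=228
  J6: C=66, w×C=6×66=396
Sum w×C = 1019
Sum w = 26
Weighted avg = 1019/26
= 39.19


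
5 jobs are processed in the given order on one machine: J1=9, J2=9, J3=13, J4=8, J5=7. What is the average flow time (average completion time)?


Completion times:
  J1: completes at 9
  J2: completes at 18
  J3: completes at 31
  J4: completes at 39
  J5: completes at 46
Sum = 143
Average = 143/5
= 28.60


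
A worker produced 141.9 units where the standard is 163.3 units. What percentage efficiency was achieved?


Efficiency = (actual / standard) × 100
= (141.9 / 163.3) × 100
= 86.9%


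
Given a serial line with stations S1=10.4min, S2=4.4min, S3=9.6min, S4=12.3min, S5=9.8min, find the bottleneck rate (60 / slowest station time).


Bottleneck = longest station time
Station times: [10.4, 4.4, 9.6, 12.3, 9.8]
Max = 12.3 min
Rate = 60 / 12.3
= 4.88 units/hour (bottleneck: 12.3min)


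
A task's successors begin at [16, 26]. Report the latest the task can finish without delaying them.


LF = min of all successor start times
Successors start at: [16, 26]
LF = min(16, 26)
= 16


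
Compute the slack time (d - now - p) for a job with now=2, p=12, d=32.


Slack = due - current_time - processing
= 32 - 2 - 12
= 18


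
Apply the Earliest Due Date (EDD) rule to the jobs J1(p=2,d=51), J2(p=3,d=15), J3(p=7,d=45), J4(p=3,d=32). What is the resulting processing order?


EDD: sort by earliest due date
  J2: d=15, p=3
  J4: d=32, p=3
  J3: d=45, p=7
  J1: d=51, p=2
Order: J2 → J4 → J3 → J1


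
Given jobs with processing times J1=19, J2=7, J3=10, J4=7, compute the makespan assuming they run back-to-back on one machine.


Sequential makespan: sum all processing times
= 19 + 7 + 10 + 7
= 43 time units


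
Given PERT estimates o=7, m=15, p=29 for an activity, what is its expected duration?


te = (o + 4m + p) / 6
= (7 + 4×15 + 29) / 6
= (7 + 60 + 29) / 6
= 96 / 6
= 16.00


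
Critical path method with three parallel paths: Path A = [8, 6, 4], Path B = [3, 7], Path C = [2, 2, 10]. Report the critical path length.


Path A: 8 + 6 + 4 = 18
Path B: 3 + 7 = 10
Path C: 2 + 2 + 10 = 14
Critical path = longest = max(18, 10, 14)
= 18 (Path A)


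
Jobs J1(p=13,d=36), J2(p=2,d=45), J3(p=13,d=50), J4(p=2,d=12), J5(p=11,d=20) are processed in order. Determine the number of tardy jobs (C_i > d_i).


Completion vs due date:
  J1: C=13, d=36 → on time
  J2: C=15, d=45 → on time
  J3: C=28, d=50 → on time
  J4: C=30, d=12 → TARDY
  J5: C=41, d=20 → TARDY
Tardy jobs: J4, J5
Count = 2


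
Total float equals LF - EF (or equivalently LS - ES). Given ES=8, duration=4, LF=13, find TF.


EF = ES + duration = 8 + 4 = 12
LS = LF - duration = 13 - 4 = 9
Total Float = LF - EF = 13 - 12
(or LS - ES = 9 - 8)
= 1


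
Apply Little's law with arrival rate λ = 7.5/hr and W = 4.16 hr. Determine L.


Little's law: L = λ × W
= 7.5 × 4.16
= 31.20


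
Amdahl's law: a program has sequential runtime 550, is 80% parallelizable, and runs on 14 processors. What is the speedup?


Amdahl's law: T_p = T × ((1-p) + p/N)
= 550 × ((1-0.8) + 0.8/14)
= 550 × (0.20 + 0.0571)
= 550 × 0.2571
= 141.43
Speedup = 550/141.43
= 3.89×


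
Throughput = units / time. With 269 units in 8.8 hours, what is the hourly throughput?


Throughput = units / time
= 269 / 8.8
= 30.6 units/hour


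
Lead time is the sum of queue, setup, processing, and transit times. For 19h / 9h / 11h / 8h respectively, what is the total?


Lead time = queue + setup + processing + transit
= 19 + 9 + 11 + 8
= 47 hours


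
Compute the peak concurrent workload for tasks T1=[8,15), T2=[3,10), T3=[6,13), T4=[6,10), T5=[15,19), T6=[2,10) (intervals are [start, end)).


Check each time point for overlaps:
  t=8: 5 tasks active (T1, T2, T3, T4, T6)
Max concurrent = 5


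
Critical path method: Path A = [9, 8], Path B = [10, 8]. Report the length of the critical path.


Path A: 9 + 8 = 17
Path B: 10 + 8 = 18
Critical path = longest = max(17, 18)
= 18 (Path B)


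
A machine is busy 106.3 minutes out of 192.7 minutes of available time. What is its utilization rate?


Utilization = busy / total × 100
= 106.3 / 192.7 × 100
= 55.2%


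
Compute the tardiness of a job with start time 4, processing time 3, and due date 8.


Completion = start + processing = 4 + 3 = 7
Tardiness = max(0, C - d) = max(0, 7 - 8)
= max(0, -1)
= 0


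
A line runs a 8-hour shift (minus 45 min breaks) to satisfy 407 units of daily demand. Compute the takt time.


Available = 8×60 - 45 = 435 min
Takt time = 435 / 407
= 1.07 min/unit


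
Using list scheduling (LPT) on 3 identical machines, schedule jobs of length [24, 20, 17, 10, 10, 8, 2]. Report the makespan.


Jobs (LPT sorted): [24, 20, 17, 10, 10, 8, 2]
Machines: 3
  J=24 → Machine 1 (load: 0+24=24)
  J=20 → Machine 2 (load: 0+20=20)
  J=17 → Machine 3 (load: 0+17=17)
  J=10 → Machine 3 (load: 17+10=27)
  J=10 → Machine 2 (load: 20+10=30)
  J=8 → Machine 1 (load: 24+8=32)
  J=2 → Machine 3 (load: 27+2=29)
Machine loads: [32, 30, 29]
Makespan = max = 32 time units


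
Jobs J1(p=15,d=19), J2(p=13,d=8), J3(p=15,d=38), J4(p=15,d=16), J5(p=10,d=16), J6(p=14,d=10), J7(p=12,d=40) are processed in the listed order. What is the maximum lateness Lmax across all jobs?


Lateness per job (L = C - d):
  J1: C=15, d=19, L=-4
  J2: C=28, d=8, L=20
  J3: C=43, d=38, L=5
  J4: C=58, d=16, L=42
  J5: C=68, d=16, L=52
  J6: C=82, d=10, L=72
  J7: C=94, d=40, L=54
Lmax = max(-4, 20, 5, 42, 52, 72, 54)
= 72


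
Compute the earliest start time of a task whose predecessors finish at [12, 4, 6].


ES = max of all predecessor completion times
Predecessors: [12, 4, 6]
ES = max(12, 4, 6)
= 12


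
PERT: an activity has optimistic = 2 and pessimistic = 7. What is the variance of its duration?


σ² = ((p - o) / 6)² = (p - o)² / 36
= (7 - 2)² / 36
= 5² / 36
= 25 / 36
= 0.6944


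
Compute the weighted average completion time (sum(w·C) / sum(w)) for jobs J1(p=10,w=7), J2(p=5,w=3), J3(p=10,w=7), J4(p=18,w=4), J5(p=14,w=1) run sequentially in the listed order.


Completion times:
  J1: C=10, w×C=7×10=70
  J2: C=15, w×C=3×15=45
  J3: C=25, w×C=7×25=175
  J4: C=43, w×C=4×43=172
  J5: C=57, w×C=1×57=57
Sum w×C = 519
Sum w = 22
Weighted avg = 519/22
= 23.59


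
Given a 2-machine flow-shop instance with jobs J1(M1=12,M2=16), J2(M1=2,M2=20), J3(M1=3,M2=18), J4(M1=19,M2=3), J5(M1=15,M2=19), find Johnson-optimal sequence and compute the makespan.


Johnson's rule:
Group 1 (M1≤M2, sort by M1): ['J2', 'J3', 'J1', 'J5']
Group 2 (M1>M2, sort desc M2): ['J4']
Sequence: J2 → J3 → J1 → J5 → J4
Makespan calculation:
  J2: M1 done=2, M2 done=22
  J3: M1 done=5, M2 done=40
  J1: M1 done=17, M2 done=56
  J5: M1 done=32, M2 done=75
  J4: M1 done=51, M2 done=78
= Sequence: J2 → J3 → J1 → J5 → J4, Makespan: 78


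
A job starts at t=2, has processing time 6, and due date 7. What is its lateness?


Completion = 2 + 6 = 8
Lateness = C - d = 8 - 7
= 1


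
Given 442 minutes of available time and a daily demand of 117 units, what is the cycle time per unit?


Cycle time = available time / demand
= 442 / 117
= 3.78 min/unit


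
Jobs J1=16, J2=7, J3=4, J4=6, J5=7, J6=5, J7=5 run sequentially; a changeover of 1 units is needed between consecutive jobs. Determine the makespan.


Makespan = Σ processing + (n-1) × setup
= (16 + 7 + 4 + 6 + 7 + 5 + 5) + (7-1)×1
= 50 + 6
= 56 time units


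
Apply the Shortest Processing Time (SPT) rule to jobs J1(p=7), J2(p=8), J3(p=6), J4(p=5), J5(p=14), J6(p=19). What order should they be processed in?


SPT: sort by shortest processing time
  J4: p=5
  J3: p=6
  J1: p=7
  J2: p=8
  J5: p=14
  J6: p=19
Order: J4 → J3 → J1 → J2 → J5 → J6


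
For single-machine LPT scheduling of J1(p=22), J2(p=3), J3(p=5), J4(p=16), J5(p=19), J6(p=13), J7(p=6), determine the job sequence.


LPT: sort by longest processing time first
  J1: p=22
  J5: p=19
  J4: p=16
  J6: p=13
  J7: p=6
  J3: p=5
  J2: p=3
Order: J1 → J5 → J4 → J6 → J7 → J3 → J2


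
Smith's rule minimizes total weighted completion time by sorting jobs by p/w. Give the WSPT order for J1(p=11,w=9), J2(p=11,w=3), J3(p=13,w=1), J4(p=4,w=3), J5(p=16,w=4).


WSPT (Smith's rule): sort by p/w ascending
  J1: p/w = 11/9 = 1.222
  J4: p/w = 4/3 = 1.333
  J2: p/w = 11/3 = 3.667
  J5: p/w = 16/4 = 4.000
  J3: p/w = 13/1 = 13.000
Order: J1 → J4 → J2 → J5 → J3


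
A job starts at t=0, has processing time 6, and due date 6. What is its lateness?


Completion = 0 + 6 = 6
Lateness = C - d = 6 - 6
= 0


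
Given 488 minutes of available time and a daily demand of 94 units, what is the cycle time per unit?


Cycle time = available time / demand
= 488 / 94
= 5.19 min/unit


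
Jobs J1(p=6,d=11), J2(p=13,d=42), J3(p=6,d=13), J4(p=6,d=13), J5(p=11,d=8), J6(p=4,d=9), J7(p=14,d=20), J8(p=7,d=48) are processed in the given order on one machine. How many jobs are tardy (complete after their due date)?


Completion vs due date:
  J1: C=6, d=11 → on time
  J2: C=19, d=42 → on time
  J3: C=25, d=13 → TARDY
  J4: C=31, d=13 → TARDY
  J5: C=42, d=8 → TARDY
  J6: C=46, d=9 → TARDY
  J7: C=60, d=20 → TARDY
  J8: C=67, d=48 → TARDY
Tardy jobs: J3, J4, J5, J6, J7, J8
Count = 6


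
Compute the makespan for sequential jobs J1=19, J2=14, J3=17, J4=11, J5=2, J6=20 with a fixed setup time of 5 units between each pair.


Makespan = Σ processing + (n-1) × setup
= (19 + 14 + 17 + 11 + 2 + 20) + (6-1)×5
= 83 + 25
= 108 time units


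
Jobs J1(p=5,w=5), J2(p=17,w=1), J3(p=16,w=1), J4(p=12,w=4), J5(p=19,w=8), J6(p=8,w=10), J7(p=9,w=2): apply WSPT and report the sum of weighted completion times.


WSPT order (by p/w): J6 → J1 → J5 → J4 → J7 → J3 → J2
  J6: C=8, w·C=10×8=80
  J1: C=13, w·C=5×13=65
  J5: C=32, w·C=8×32=256
  J4: C=44, w·C=4×44=176
  J7: C=53, w·C=2×53=106
  J3: C=69, w·C=1×69=69
  J2: C=86, w·C=1×86=86
Σ w·C = 838
= 838


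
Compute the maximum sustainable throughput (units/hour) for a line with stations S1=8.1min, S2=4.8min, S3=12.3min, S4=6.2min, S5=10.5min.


Bottleneck = longest station time
Station times: [8.1, 4.8, 12.3, 6.2, 10.5]
Max = 12.3 min
Rate = 60 / 12.3
= 4.88 units/hour (bottleneck: 12.3min)


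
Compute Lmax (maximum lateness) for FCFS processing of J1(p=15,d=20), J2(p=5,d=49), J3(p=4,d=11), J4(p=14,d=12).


Lateness per job (L = C - d):
  J1: C=15, d=20, L=-5
  J2: C=20, d=49, L=-29
  J3: C=24, d=11, L=13
  J4: C=38, d=12, L=26
Lmax = max(-5, -29, 13, 26)
= 26


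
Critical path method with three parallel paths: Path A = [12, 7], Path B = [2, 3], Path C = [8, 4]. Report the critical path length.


Path A: 12 + 7 = 19
Path B: 2 + 3 = 5
Path C: 8 + 4 = 12
Critical path = longest = max(19, 5, 12)
= 19 (Path A)


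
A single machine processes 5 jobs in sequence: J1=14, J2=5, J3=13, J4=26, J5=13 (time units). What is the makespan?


Sequential makespan: sum all processing times
= 14 + 5 + 13 + 26 + 13
= 71 time units


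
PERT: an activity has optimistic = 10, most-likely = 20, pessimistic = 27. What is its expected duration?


te = (o + 4m + p) / 6
= (10 + 4×20 + 27) / 6
= (10 + 80 + 27) / 6
= 117 / 6
= 19.50


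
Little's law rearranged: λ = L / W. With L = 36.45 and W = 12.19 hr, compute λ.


Little's law: L = λW → λ = L / W
= 36.45 / 12.19
= 2.99 per hour


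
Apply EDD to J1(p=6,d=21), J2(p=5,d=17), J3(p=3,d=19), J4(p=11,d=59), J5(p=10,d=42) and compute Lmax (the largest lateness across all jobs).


EDD order: J2 → J3 → J1 → J5 → J4
Completion and lateness:
  J2: C=5, d=17, L=5-17=-12
  J3: C=8, d=19, L=8-19=-11
  J1: C=14, d=21, L=14-21=-7
  J5: C=24, d=42, L=24-42=-18
  J4: C=35, d=59, L=35-59=-24
Lmax = max(-12, -11, -7, -18, -24)
= -7


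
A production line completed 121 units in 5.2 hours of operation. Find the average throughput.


Throughput = units / time
= 121 / 5.2
= 23.3 units/hour


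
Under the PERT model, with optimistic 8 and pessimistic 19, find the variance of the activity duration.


σ² = ((p - o) / 6)² = (p - o)² / 36
= (19 - 8)² / 36
= 11² / 36
= 121 / 36
= 3.3611


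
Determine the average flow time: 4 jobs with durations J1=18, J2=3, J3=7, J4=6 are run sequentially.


Completion times:
  J1: completes at 18
  J2: completes at 21
  J3: completes at 28
  J4: completes at 34
Sum = 101
Average = 101/4
= 25.25


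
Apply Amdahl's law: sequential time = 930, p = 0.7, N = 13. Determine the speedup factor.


Amdahl's law: T_p = T × ((1-p) + p/N)
= 930 × ((1-0.7) + 0.7/13)
= 930 × (0.30 + 0.0538)
= 930 × 0.3538
= 329.08
Speedup = 930/329.08
= 2.83×


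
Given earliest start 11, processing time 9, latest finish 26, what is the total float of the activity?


EF = ES + duration = 11 + 9 = 20
LS = LF - duration = 26 - 9 = 17
Total Float = LF - EF = 26 - 20
(or LS - ES = 17 - 11)
= 6


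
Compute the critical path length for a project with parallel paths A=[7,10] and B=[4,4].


Path A: 7 + 10 = 17
Path B: 4 + 4 = 8
Critical path = longest = max(17, 8)
= 17 (Path A)


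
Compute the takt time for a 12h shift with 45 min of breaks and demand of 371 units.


Available = 12×60 - 45 = 675 min
Takt time = 675 / 371
= 1.82 min/unit


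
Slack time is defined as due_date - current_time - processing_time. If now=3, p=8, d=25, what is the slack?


Slack = due - current_time - processing
= 25 - 3 - 8
= 14


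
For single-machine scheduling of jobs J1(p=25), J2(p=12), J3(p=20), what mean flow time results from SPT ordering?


SPT order: J2 → J3 → J1
Completion times:
  J2: C=12
  J3: C=32
  J1: C=57
Sum = 101, n = 3
Mean flow = 101/3
= 33.67


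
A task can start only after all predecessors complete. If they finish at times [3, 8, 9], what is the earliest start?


ES = max of all predecessor completion times
Predecessors: [3, 8, 9]
ES = max(3, 8, 9)
= 9


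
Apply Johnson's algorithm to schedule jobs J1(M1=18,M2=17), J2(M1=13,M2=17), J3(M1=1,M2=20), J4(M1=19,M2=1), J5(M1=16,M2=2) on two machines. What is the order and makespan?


Johnson's rule:
Group 1 (M1≤M2, sort by M1): ['J3', 'J2']
Group 2 (M1>M2, sort desc M2): ['J1', 'J5', 'J4']
Sequence: J3 → J2 → J1 → J5 → J4
Makespan calculation:
  J3: M1 done=1, M2 done=21
  J2: M1 done=14, M2 done=38
  J1: M1 done=32, M2 done=55
  J5: M1 done=48, M2 done=57
  J4: M1 done=67, M2 done=68
= Sequence: J3 → J2 → J1 → J5 → J4, Makespan: 68


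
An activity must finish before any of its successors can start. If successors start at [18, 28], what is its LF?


LF = min of all successor start times
Successors start at: [18, 28]
LF = min(18, 28)
= 18


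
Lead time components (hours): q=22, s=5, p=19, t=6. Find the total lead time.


Lead time = queue + setup + processing + transit
= 22 + 5 + 19 + 6
= 52 hours


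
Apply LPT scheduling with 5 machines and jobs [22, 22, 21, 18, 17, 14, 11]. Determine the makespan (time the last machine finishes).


Jobs (LPT sorted): [22, 22, 21, 18, 17, 14, 11]
Machines: 5
  J=22 → Machine 1 (load: 0+22=22)
  J=22 → Machine 2 (load: 0+22=22)
  J=21 → Machine 3 (load: 0+21=21)
  J=18 → Machine 4 (load: 0+18=18)
  J=17 → Machine 5 (load: 0+17=17)
  J=14 → Machine 5 (load: 17+14=31)
  J=11 → Machine 4 (load: 18+11=29)
Machine loads: [22, 22, 21, 29, 31]
Makespan = max = 31 time units


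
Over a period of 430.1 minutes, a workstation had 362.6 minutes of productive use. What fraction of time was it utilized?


Utilization = busy / total × 100
= 362.6 / 430.1 × 100
= 84.3%


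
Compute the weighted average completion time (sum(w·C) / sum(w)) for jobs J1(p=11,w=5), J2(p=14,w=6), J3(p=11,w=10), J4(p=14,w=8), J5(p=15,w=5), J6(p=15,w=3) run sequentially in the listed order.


Completion times:
  J1: C=11, w×C=5×11=55
  J2: C=25, w×C=6×25=150
  J3: C=36, w×C=10×36=360
  J4: C=50, w×C=8×50=400
  J5: C=65, w×C=5×65=325
  J6: C=80, w×C=3×80=240
Sum w×C = 1530
Sum w = 37
Weighted avg = 1530/37
= 41.35


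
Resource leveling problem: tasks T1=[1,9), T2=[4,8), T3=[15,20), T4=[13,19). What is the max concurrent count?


Check each time point for overlaps:
  t=4: 2 tasks active (T1, T2)
Max concurrent = 2


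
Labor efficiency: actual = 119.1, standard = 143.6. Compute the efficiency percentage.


Efficiency = (actual / standard) × 100
= (119.1 / 143.6) × 100
= 82.9%


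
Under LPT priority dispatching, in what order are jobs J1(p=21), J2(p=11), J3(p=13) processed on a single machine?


LPT: sort by longest processing time first
  J1: p=21
  J3: p=13
  J2: p=11
Order: J1 → J3 → J2


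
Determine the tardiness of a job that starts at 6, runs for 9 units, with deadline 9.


Completion = start + processing = 6 + 9 = 15
Tardiness = max(0, C - d) = max(0, 15 - 9)
= max(0, 6)
= 6


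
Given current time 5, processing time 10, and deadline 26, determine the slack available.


Slack = due - current_time - processing
= 26 - 5 - 10
= 11


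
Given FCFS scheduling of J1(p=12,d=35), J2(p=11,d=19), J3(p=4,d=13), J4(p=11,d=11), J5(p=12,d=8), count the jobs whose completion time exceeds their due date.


Completion vs due date:
  J1: C=12, d=35 → on time
  J2: C=23, d=19 → TARDY
  J3: C=27, d=13 → TARDY
  J4: C=38, d=11 → TARDY
  J5: C=50, d=8 → TARDY
Tardy jobs: J2, J3, J4, J5
Count = 4


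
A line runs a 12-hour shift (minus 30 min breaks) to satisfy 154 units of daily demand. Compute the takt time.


Available = 12×60 - 30 = 690 min
Takt time = 690 / 154
= 4.48 min/unit


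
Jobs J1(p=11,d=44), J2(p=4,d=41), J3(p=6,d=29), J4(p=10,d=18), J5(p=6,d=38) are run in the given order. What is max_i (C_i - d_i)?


Lateness per job (L = C - d):
  J1: C=11, d=44, L=-33
  J2: C=15, d=41, L=-26
  J3: C=21, d=29, L=-8
  J4: C=31, d=18, L=13
  J5: C=37, d=38, L=-1
Lmax = max(-33, -26, -8, 13, -1)
= 13


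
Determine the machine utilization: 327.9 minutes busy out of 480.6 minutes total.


Utilization = busy / total × 100
= 327.9 / 480.6 × 100
= 68.2%


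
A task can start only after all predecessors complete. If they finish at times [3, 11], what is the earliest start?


ES = max of all predecessor completion times
Predecessors: [3, 11]
ES = max(3, 11)
= 11


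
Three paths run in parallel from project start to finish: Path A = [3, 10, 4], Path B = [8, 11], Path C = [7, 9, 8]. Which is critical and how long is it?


Path A: 3 + 10 + 4 = 17
Path B: 8 + 11 = 19
Path C: 7 + 9 + 8 = 24
Critical path = longest = max(17, 19, 24)
= 24 (Path C)


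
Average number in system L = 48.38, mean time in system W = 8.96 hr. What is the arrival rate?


Little's law: L = λW → λ = L / W
= 48.38 / 8.96
= 5.40 per hour


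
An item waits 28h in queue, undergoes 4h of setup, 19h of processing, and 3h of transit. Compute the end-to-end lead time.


Lead time = queue + setup + processing + transit
= 28 + 4 + 19 + 3
= 54 hours


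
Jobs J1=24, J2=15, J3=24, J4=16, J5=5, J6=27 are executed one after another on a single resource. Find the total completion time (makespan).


Sequential makespan: sum all processing times
= 24 + 15 + 24 + 16 + 5 + 27
= 111 time units


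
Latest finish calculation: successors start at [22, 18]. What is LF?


LF = min of all successor start times
Successors start at: [22, 18]
LF = min(22, 18)
= 18


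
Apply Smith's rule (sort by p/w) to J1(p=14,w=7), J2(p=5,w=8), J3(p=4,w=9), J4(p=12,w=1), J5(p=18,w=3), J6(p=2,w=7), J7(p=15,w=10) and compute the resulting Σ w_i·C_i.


WSPT order (by p/w): J6 → J3 → J2 → J7 → J1 → J5 → J4
  J6: C=2, w·C=7×2=14
  J3: C=6, w·C=9×6=54
  J2: C=11, w·C=8×11=88
  J7: C=26, w·C=10×26=260
  J1: C=40, w·C=7×40=280
  J5: C=58, w·C=3×58=174
  J4: C=70, w·C=1×70=70
Σ w·C = 940
= 940


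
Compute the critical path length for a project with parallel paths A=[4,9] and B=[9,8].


Path A: 4 + 9 = 13
Path B: 9 + 8 = 17
Critical path = longest = max(13, 17)
= 17 (Path B)


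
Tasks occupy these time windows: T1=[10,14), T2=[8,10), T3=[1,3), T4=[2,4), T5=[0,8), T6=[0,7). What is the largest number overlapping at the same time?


Check each time point for overlaps:
  t=2: 4 tasks active (T3, T4, T5, T6)
Max concurrent = 4


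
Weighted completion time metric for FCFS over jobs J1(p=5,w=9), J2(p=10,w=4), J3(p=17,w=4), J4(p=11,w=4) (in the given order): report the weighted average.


Completion times:
  J1: C=5, w×C=9×5=45
  J2: C=15, w×C=4×15=60
  J3: C=32, w×C=4×32=128
  J4: C=43, w×C=4×43=172
Sum w×C = 405
Sum w = 21
Weighted avg = 405/21
= 19.29


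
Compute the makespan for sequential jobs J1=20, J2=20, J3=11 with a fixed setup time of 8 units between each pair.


Makespan = Σ processing + (n-1) × setup
= (20 + 20 + 11) + (3-1)×8
= 51 + 16
= 67 time units


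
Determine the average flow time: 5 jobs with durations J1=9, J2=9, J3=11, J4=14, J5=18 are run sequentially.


Completion times:
  J1: completes at 9
  J2: completes at 18
  J3: completes at 29
  J4: completes at 43
  J5: completes at 61
Sum = 160
Average = 160/5
= 32.00


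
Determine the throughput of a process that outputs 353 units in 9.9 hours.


Throughput = units / time
= 353 / 9.9
= 35.7 units/hour


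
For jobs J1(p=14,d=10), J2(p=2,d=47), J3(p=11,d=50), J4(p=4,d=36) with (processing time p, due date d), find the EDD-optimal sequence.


EDD: sort by earliest due date
  J1: d=10, p=14
  J4: d=36, p=4
  J2: d=47, p=2
  J3: d=50, p=11
Order: J1 → J4 → J2 → J3


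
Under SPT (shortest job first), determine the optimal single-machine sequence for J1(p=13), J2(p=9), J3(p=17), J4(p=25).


SPT: sort by shortest processing time
  J2: p=9
  J1: p=13
  J3: p=17
  J4: p=25
Order: J2 → J1 → J3 → J4


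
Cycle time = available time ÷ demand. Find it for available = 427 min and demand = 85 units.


Cycle time = available time / demand
= 427 / 85
= 5.02 min/unit


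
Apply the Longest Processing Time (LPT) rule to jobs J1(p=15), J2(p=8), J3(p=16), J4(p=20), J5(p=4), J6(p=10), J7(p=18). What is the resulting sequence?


LPT: sort by longest processing time first
  J4: p=20
  J7: p=18
  J3: p=16
  J1: p=15
  J6: p=10
  J2: p=8
  J5: p=4
Order: J4 → J7 → J3 → J1 → J6 → J2 → J5


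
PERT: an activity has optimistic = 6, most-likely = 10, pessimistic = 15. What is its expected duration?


te = (o + 4m + p) / 6
= (6 + 4×10 + 15) / 6
= (6 + 40 + 15) / 6
= 61 / 6
= 10.17


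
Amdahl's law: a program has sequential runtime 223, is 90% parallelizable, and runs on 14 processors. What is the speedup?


Amdahl's law: T_p = T × ((1-p) + p/N)
= 223 × ((1-0.9) + 0.9/14)
= 223 × (0.10 + 0.0643)
= 223 × 0.1643
= 36.64
Speedup = 223/36.64
= 6.09×


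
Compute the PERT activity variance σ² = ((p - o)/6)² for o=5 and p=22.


σ² = ((p - o) / 6)² = (p - o)² / 36
= (22 - 5)² / 36
= 17² / 36
= 289 / 36
= 8.0278


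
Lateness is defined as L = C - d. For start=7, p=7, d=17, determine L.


Completion = 7 + 7 = 14
Lateness = C - d = 14 - 17
= -3


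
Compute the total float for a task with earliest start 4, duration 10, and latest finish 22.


EF = ES + duration = 4 + 10 = 14
LS = LF - duration = 22 - 10 = 12
Total Float = LF - EF = 22 - 14
(or LS - ES = 12 - 4)
= 8


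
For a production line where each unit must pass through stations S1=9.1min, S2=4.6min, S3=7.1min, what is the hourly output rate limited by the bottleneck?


Bottleneck = longest station time
Station times: [9.1, 4.6, 7.1]
Max = 9.1 min
Rate = 60 / 9.1
= 6.59 units/hour (bottleneck: 9.1min)


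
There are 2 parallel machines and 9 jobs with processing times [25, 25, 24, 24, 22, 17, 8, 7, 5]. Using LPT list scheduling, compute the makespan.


Jobs (LPT sorted): [25, 25, 24, 24, 22, 17, 8, 7, 5]
Machines: 2
  J=25 → Machine 1 (load: 0+25=25)
  J=25 → Machine 2 (load: 0+25=25)
  J=24 → Machine 1 (load: 25+24=49)
  J=24 → Machine 2 (load: 25+24=49)
  J=22 → Machine 1 (load: 49+22=71)
  J=17 → Machine 2 (load: 49+17=66)
  J=8 → Machine 2 (load: 66+8=74)
  J=7 → Machine 1 (load: 71+7=78)
  J=5 → Machine 2 (load: 74+5=79)
Machine loads: [78, 79]
Makespan = max = 79 time units


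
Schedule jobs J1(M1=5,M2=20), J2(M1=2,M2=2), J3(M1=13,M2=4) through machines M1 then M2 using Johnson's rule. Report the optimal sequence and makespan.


Johnson's rule:
Group 1 (M1≤M2, sort by M1): ['J2', 'J1']
Group 2 (M1>M2, sort desc M2): ['J3']
Sequence: J2 → J1 → J3
Makespan calculation:
  J2: M1 done=2, M2 done=4
  J1: M1 done=7, M2 done=27
  J3: M1 done=20, M2 done=31
= Sequence: J2 → J1 → J3, Makespan: 31


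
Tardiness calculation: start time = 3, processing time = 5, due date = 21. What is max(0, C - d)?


Completion = start + processing = 3 + 5 = 8
Tardiness = max(0, C - d) = max(0, 8 - 21)
= max(0, -13)
= 0


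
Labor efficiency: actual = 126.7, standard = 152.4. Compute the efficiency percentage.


Efficiency = (actual / standard) × 100
= (126.7 / 152.4) × 100
= 83.1%


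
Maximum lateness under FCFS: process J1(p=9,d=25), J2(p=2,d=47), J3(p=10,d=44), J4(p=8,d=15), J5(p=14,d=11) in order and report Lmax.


Lateness per job (L = C - d):
  J1: C=9, d=25, L=-16
  J2: C=11, d=47, L=-36
  J3: C=21, d=44, L=-23
  J4: C=29, d=15, L=14
  J5: C=43, d=11, L=32
Lmax = max(-16, -36, -23, 14, 32)
= 32


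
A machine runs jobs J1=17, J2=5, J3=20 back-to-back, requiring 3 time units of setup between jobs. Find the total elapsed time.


Makespan = Σ processing + (n-1) × setup
= (17 + 5 + 20) + (3-1)×3
= 42 + 6
= 48 time units


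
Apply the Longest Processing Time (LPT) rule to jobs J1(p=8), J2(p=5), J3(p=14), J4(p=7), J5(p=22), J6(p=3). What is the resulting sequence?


LPT: sort by longest processing time first
  J5: p=22
  J3: p=14
  J1: p=8
  J4: p=7
  J2: p=5
  J6: p=3
Order: J5 → J3 → J1 → J4 → J2 → J6


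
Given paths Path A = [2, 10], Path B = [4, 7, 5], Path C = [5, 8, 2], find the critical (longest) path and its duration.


Path A: 2 + 10 = 12
Path B: 4 + 7 + 5 = 16
Path C: 5 + 8 + 2 = 15
Critical path = longest = max(12, 16, 15)
= 16 (Path B)


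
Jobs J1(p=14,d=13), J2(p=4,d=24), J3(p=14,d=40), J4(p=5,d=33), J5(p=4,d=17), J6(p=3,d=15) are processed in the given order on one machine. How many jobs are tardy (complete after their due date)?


Completion vs due date:
  J1: C=14, d=13 → TARDY
  J2: C=18, d=24 → on time
  J3: C=32, d=40 → on time
  J4: C=37, d=33 → TARDY
  J5: C=41, d=17 → TARDY
  J6: C=44, d=15 → TARDY
Tardy jobs: J1, J4, J5, J6
Count = 4


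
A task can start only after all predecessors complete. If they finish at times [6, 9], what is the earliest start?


ES = max of all predecessor completion times
Predecessors: [6, 9]
ES = max(6, 9)
= 9
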